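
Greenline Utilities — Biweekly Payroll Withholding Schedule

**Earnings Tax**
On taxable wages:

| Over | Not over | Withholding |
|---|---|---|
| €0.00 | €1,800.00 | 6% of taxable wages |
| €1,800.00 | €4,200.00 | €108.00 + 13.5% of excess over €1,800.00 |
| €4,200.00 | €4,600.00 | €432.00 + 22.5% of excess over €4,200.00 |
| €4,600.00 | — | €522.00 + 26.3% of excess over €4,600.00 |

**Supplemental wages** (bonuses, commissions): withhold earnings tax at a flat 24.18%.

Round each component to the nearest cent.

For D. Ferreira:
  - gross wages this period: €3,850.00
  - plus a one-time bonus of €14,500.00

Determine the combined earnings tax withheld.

Earnings Tax: taxable = €3,850.00
  €108.00 + 13.5% × (€3,850.00 − €1,800.00) = €108.00 + 13.5% × €2,050.00 = €384.75
Supplemental (24.18% flat on bonus): 24.18% × €14,500.00 = €3,506.10
Total earnings tax: €384.75 + €3,506.10 = €3,890.85

€3,890.85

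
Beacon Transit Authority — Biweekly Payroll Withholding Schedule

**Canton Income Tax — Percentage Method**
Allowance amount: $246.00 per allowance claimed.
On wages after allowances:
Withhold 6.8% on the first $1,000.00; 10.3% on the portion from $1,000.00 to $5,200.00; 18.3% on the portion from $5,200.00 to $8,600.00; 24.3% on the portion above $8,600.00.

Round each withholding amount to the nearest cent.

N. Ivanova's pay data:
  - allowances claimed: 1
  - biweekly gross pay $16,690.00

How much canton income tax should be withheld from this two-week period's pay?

Canton Income Tax: taxable = $16,690.00 − 1×$246.00 = $16,444.00
  $1,122.80 + 24.3% × ($16,444.00 − $8,600.00) = $1,122.80 + 24.3% × $7,844.00 = $3,028.89

$3,028.89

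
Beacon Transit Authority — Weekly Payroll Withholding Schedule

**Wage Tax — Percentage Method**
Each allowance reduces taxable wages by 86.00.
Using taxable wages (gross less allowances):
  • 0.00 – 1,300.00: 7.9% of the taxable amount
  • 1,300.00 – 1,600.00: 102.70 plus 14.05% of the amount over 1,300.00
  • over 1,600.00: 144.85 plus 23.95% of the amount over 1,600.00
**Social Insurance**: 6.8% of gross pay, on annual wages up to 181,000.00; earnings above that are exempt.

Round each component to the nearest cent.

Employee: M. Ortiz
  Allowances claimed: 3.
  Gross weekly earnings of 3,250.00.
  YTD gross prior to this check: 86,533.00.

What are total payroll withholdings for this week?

699.23

Wage Tax: taxable = 3,250.00 − 3×86.00 = 2,992.00
  144.85 + 23.95% × (2,992.00 − 1,600.00) = 144.85 + 23.95% × 1,392.00 = 478.23
Social Insurance: 6.8% × 3,250.00 = 221.00
Total: 478.23 + 221.00 = 699.23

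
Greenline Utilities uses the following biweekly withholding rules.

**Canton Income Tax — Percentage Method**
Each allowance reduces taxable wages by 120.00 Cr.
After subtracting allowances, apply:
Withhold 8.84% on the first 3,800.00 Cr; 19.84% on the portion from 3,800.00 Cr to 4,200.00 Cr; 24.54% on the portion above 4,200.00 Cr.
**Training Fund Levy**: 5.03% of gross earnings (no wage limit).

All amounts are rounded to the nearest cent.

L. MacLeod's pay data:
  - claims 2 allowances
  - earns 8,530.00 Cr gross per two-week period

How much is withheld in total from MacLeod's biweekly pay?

1,848.03 Cr

Canton Income Tax: taxable = 8,530.00 Cr − 2×120.00 Cr = 8,290.00 Cr
  415.28 Cr + 24.54% × (8,290.00 Cr − 4,200.00 Cr) = 415.28 Cr + 24.54% × 4,090.00 Cr = 1,418.97 Cr
Training Fund Levy: 5.03% × 8,530.00 Cr = 429.06 Cr
Total: 1,418.97 Cr + 429.06 Cr = 1,848.03 Cr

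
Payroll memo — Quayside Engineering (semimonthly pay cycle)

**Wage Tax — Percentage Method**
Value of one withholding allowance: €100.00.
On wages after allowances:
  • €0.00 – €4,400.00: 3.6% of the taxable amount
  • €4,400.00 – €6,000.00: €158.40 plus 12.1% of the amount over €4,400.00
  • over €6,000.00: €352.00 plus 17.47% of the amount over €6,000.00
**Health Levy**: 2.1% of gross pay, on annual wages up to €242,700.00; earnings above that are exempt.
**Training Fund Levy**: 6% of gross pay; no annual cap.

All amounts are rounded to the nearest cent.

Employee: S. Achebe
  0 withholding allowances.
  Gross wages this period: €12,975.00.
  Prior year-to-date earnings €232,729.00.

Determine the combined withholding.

Wage Tax: taxable = €12,975.00
  €352.00 + 17.47% × (€12,975.00 − €6,000.00) = €352.00 + 17.47% × €6,975.00 = €1,570.53
Health Levy: cap €242,700.00 − YTD €232,729.00 = €9,971.00 subject; 2.1% × €9,971.00 = €209.39
Training Fund Levy: 6% × €12,975.00 = €778.50
Total: €1,570.53 + €209.39 + €778.50 = €2,558.42

€2,558.42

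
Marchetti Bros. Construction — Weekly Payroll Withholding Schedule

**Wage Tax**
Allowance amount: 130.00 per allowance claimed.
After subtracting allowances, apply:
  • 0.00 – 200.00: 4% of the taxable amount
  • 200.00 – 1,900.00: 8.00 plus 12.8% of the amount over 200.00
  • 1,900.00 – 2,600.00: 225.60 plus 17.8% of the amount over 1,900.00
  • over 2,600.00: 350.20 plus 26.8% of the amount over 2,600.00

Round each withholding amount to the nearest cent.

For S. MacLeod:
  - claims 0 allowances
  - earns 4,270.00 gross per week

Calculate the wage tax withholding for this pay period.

Wage Tax: taxable = 4,270.00
  350.20 + 26.8% × (4,270.00 − 2,600.00) = 350.20 + 26.8% × 1,670.00 = 797.76

797.76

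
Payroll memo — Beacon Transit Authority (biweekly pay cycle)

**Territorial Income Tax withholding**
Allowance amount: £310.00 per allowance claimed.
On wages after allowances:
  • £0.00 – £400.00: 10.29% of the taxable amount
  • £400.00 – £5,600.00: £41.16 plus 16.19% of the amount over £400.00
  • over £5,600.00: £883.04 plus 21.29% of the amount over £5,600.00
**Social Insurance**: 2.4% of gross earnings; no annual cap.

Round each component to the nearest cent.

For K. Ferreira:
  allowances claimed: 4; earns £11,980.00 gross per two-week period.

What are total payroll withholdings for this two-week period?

Territorial Income Tax: taxable = £11,980.00 − 4×£310.00 = £10,740.00
  £883.04 + 21.29% × (£10,740.00 − £5,600.00) = £883.04 + 21.29% × £5,140.00 = £1,977.35
Social Insurance: 2.4% × £11,980.00 = £287.52
Total: £1,977.35 + £287.52 = £2,264.87

£2,264.87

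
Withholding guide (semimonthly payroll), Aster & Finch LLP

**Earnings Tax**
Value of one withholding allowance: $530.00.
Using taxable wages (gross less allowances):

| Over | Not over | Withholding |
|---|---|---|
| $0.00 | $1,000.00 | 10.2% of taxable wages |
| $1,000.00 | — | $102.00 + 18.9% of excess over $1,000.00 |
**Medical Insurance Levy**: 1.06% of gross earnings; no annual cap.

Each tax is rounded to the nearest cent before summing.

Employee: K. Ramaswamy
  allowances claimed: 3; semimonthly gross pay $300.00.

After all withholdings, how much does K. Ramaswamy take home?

$296.82

Earnings Tax: taxable = $300.00 − 3×$530.00 = $-1,290.00
  Taxable ≤ 0 → $0.00
Medical Insurance Levy: 1.06% × $300.00 = $3.18
Total withheld: $0.00 + $3.18 = $3.18
Net pay: $300.00 − $3.18 = $296.82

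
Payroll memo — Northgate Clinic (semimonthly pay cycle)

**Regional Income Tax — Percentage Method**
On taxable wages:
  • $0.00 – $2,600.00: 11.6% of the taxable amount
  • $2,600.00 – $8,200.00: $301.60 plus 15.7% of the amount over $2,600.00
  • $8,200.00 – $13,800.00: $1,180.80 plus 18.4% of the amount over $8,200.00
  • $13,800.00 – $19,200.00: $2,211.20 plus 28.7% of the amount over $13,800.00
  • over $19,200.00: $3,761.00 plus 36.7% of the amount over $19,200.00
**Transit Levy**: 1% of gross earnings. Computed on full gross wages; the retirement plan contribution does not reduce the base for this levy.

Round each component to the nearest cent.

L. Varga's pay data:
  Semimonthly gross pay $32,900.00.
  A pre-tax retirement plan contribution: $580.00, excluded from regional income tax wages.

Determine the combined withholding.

$8,905.04

Regional Income Tax: taxable = $32,900.00 − $580.00 = $32,320.00
  $3,761.00 + 36.7% × ($32,320.00 − $19,200.00) = $3,761.00 + 36.7% × $13,120.00 = $8,576.04
Transit Levy: 1% × $32,900.00 = $329.00
Total: $8,576.04 + $329.00 = $8,905.04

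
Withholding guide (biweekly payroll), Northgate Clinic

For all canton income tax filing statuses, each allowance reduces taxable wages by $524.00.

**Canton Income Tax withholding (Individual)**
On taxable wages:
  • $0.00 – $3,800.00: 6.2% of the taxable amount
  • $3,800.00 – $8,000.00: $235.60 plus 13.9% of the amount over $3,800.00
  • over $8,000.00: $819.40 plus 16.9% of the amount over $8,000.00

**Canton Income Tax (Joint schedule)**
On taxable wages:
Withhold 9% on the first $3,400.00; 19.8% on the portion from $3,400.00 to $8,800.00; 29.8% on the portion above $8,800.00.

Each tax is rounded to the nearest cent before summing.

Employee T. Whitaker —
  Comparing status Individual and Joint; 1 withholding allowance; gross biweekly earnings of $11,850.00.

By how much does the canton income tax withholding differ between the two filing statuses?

Canton Income Tax (Individual): taxable = $11,850.00 − 1×$524.00 = $11,326.00
  $819.40 + 16.9% × ($11,326.00 − $8,000.00) = $819.40 + 16.9% × $3,326.00 = $1,381.49
Canton Income Tax (Joint): taxable = $11,850.00 − 1×$524.00 = $11,326.00
  $1,375.20 + 29.8% × ($11,326.00 − $8,800.00) = $1,375.20 + 29.8% × $2,526.00 = $2,127.95
Difference: |$1,381.49 − $2,127.95| = $746.46 (higher under Joint)

$746.46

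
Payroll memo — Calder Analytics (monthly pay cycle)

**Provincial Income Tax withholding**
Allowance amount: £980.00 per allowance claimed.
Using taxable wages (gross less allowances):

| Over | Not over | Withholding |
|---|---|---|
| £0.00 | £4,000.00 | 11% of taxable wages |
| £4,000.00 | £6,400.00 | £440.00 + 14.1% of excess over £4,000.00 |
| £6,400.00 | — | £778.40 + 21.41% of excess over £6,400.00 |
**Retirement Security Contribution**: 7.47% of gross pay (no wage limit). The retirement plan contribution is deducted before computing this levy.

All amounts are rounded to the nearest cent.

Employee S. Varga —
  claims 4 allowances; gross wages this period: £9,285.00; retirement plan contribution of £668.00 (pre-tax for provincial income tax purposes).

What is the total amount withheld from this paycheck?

Provincial Income Tax: taxable = £9,285.00 − £668.00 − 4×£980.00 = £4,697.00
  £440.00 + 14.1% × (£4,697.00 − £4,000.00) = £440.00 + 14.1% × £697.00 = £538.28
Retirement Security Contribution: 7.47% × £8,617.00 = £643.69
Total: £538.28 + £643.69 = £1,181.97

£1,181.97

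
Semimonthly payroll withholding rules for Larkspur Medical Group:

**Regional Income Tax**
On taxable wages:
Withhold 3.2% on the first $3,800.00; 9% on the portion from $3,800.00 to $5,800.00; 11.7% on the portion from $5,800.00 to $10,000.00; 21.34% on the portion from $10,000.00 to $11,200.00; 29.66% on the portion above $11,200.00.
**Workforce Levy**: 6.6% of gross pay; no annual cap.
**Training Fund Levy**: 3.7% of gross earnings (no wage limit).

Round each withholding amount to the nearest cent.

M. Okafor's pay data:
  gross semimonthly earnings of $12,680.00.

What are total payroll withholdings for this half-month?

$2,794.09

Regional Income Tax: taxable = $12,680.00
  $1,049.08 + 29.66% × ($12,680.00 − $11,200.00) = $1,049.08 + 29.66% × $1,480.00 = $1,488.05
Workforce Levy: 6.6% × $12,680.00 = $836.88
Training Fund Levy: 3.7% × $12,680.00 = $469.16
Total: $1,488.05 + $836.88 + $469.16 = $2,794.09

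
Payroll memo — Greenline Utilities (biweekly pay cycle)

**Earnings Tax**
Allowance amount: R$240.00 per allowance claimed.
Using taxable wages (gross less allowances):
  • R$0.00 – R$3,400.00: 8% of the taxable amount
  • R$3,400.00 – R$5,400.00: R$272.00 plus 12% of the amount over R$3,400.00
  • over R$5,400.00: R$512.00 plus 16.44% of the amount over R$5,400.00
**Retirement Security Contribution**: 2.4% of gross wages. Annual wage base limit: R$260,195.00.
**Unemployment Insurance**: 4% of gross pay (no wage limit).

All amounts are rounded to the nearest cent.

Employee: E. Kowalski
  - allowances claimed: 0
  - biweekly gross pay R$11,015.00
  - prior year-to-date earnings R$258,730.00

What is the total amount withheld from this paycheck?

Earnings Tax: taxable = R$11,015.00
  R$512.00 + 16.44% × (R$11,015.00 − R$5,400.00) = R$512.00 + 16.44% × R$5,615.00 = R$1,435.11
Retirement Security Contribution: cap R$260,195.00 − YTD R$258,730.00 = R$1,465.00 subject; 2.4% × R$1,465.00 = R$35.16
Unemployment Insurance: 4% × R$11,015.00 = R$440.60
Total: R$1,435.11 + R$35.16 + R$440.60 = R$1,910.87

R$1,910.87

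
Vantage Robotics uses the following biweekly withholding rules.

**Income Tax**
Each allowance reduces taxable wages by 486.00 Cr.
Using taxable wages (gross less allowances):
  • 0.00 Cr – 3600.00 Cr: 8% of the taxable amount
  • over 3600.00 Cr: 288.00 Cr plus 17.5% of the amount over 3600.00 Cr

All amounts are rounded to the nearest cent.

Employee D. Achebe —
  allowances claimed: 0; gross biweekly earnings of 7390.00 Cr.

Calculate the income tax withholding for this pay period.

Income Tax: taxable = 7390.00 Cr
  288.00 Cr + 17.5% × (7390.00 Cr − 3600.00 Cr) = 288.00 Cr + 17.5% × 3790.00 Cr = 951.25 Cr

951.25 Cr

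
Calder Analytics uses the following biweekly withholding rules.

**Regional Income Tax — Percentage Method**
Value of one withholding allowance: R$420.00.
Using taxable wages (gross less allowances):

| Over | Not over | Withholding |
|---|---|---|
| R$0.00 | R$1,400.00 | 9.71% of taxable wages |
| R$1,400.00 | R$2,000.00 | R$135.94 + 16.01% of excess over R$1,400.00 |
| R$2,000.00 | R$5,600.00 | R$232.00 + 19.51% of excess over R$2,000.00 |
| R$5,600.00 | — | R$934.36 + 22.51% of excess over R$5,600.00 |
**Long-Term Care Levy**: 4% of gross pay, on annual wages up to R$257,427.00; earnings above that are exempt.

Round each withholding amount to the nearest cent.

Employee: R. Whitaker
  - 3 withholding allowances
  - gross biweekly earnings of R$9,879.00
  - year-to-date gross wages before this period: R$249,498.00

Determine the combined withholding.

R$1,931.10

Regional Income Tax: taxable = R$9,879.00 − 3×R$420.00 = R$8,619.00
  R$934.36 + 22.51% × (R$8,619.00 − R$5,600.00) = R$934.36 + 22.51% × R$3,019.00 = R$1,613.94
Long-Term Care Levy: cap R$257,427.00 − YTD R$249,498.00 = R$7,929.00 subject; 4% × R$7,929.00 = R$317.16
Total: R$1,613.94 + R$317.16 = R$1,931.10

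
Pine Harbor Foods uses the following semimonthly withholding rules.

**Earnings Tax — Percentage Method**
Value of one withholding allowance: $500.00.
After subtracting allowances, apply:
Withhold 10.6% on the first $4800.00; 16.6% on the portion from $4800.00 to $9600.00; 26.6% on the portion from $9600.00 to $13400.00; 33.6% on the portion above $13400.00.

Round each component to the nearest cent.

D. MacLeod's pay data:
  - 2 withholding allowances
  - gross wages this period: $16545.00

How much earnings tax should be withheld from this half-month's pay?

$3037.12

Earnings Tax: taxable = $16545.00 − 2×$500.00 = $15545.00
  $2316.40 + 33.6% × ($15545.00 − $13400.00) = $2316.40 + 33.6% × $2145.00 = $3037.12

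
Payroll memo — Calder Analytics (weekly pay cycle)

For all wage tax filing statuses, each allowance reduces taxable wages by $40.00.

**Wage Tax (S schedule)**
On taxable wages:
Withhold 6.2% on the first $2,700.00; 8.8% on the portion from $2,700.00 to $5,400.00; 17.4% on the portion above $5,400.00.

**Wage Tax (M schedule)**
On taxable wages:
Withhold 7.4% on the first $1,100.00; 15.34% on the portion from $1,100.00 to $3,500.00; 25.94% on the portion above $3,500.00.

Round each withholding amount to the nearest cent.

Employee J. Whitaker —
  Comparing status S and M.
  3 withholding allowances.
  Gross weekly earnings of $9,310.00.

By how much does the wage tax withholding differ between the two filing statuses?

$861.09

Wage Tax (S): taxable = $9,310.00 − 3×$40.00 = $9,190.00
  $405.00 + 17.4% × ($9,190.00 − $5,400.00) = $405.00 + 17.4% × $3,790.00 = $1,064.46
Wage Tax (M): taxable = $9,310.00 − 3×$40.00 = $9,190.00
  $449.56 + 25.94% × ($9,190.00 − $3,500.00) = $449.56 + 25.94% × $5,690.00 = $1,925.55
Difference: |$1,064.46 − $1,925.55| = $861.09 (higher under M)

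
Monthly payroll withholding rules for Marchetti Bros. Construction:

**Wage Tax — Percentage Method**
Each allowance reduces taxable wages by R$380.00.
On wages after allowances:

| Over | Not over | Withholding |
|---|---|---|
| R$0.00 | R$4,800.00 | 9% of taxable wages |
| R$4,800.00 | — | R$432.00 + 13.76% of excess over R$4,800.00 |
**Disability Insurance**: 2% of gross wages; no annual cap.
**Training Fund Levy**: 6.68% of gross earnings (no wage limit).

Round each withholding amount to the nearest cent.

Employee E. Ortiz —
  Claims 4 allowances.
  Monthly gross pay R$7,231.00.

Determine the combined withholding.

R$1,185.00

Wage Tax: taxable = R$7,231.00 − 4×R$380.00 = R$5,711.00
  R$432.00 + 13.76% × (R$5,711.00 − R$4,800.00) = R$432.00 + 13.76% × R$911.00 = R$557.35
Disability Insurance: 2% × R$7,231.00 = R$144.62
Training Fund Levy: 6.68% × R$7,231.00 = R$483.03
Total: R$557.35 + R$144.62 + R$483.03 = R$1,185.00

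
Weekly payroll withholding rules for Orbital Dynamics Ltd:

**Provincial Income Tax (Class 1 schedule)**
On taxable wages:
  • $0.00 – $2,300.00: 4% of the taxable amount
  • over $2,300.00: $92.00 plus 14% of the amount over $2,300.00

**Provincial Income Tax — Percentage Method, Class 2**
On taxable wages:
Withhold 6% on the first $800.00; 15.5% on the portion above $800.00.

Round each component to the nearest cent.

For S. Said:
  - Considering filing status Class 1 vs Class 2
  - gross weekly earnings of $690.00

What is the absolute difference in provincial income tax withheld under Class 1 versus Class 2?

Provincial Income Tax (Class 1): taxable = $690.00
  4% × $690.00 = $27.60
Provincial Income Tax (Class 2): taxable = $690.00
  6% × $690.00 = $41.40
Difference: |$27.60 − $41.40| = $13.80 (higher under Class 2)

$13.80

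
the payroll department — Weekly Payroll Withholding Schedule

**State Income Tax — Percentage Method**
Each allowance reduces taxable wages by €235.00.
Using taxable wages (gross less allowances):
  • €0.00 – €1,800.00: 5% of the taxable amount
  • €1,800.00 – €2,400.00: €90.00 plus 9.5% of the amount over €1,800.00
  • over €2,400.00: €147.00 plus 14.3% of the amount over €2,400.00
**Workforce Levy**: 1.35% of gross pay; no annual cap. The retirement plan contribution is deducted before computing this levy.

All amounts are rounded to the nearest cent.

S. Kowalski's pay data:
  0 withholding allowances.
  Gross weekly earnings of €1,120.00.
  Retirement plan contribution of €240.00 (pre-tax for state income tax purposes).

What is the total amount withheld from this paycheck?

State Income Tax: taxable = €1,120.00 − €240.00 = €880.00
  5% × €880.00 = €44.00
Workforce Levy: 1.35% × €880.00 = €11.88
Total: €44.00 + €11.88 = €55.88

€55.88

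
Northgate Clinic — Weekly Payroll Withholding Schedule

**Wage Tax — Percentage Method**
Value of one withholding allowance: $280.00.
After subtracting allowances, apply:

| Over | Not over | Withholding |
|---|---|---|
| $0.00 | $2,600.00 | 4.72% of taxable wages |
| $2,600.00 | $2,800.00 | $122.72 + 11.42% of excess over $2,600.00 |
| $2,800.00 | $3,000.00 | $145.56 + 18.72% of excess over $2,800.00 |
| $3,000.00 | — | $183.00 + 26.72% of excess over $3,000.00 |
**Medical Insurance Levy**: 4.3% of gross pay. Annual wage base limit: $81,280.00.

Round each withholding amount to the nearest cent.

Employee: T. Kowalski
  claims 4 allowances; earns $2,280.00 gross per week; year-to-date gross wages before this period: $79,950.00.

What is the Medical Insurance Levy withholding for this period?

$57.19

Medical Insurance Levy: cap $81,280.00 − YTD $79,950.00 = $1,330.00 subject; 4.3% × $1,330.00 = $57.19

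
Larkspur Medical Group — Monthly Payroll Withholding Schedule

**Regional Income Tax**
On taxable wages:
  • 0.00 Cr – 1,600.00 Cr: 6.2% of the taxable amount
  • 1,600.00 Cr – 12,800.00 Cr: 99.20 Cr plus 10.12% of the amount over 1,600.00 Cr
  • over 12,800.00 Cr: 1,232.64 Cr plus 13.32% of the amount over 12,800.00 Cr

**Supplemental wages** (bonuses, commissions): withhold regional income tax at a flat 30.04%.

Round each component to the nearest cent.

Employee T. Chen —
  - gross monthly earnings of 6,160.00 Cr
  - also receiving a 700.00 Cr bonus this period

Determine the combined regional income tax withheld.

770.95 Cr

Regional Income Tax: taxable = 6,160.00 Cr
  99.20 Cr + 10.12% × (6,160.00 Cr − 1,600.00 Cr) = 99.20 Cr + 10.12% × 4,560.00 Cr = 560.67 Cr
Supplemental (30.04% flat on bonus): 30.04% × 700.00 Cr = 210.28 Cr
Total regional income tax: 560.67 Cr + 210.28 Cr = 770.95 Cr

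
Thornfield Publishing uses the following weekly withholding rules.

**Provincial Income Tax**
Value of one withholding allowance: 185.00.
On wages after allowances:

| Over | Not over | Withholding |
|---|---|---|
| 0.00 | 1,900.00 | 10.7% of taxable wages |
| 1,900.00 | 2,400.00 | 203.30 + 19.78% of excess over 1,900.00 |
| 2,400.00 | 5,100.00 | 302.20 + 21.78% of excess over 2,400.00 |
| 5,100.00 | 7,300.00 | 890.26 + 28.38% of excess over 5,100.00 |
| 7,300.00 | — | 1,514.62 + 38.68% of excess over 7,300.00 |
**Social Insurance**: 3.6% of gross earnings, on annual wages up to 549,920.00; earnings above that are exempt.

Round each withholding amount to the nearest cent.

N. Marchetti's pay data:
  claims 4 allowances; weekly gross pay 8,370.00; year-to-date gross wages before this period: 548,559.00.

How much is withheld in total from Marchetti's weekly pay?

Provincial Income Tax: taxable = 8,370.00 − 4×185.00 = 7,630.00
  1,514.62 + 38.68% × (7,630.00 − 7,300.00) = 1,514.62 + 38.68% × 330.00 = 1,642.26
Social Insurance: cap 549,920.00 − YTD 548,559.00 = 1,361.00 subject; 3.6% × 1,361.00 = 49.00
Total: 1,642.26 + 49.00 = 1,691.26

1,691.26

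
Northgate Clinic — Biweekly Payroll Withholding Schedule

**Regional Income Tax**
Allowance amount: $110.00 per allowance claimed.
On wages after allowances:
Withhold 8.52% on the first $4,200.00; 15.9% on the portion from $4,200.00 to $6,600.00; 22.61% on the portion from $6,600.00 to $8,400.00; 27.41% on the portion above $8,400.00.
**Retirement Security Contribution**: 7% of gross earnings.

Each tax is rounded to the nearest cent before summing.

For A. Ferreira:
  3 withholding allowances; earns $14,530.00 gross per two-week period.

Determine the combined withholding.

Regional Income Tax: taxable = $14,530.00 − 3×$110.00 = $14,200.00
  $1,146.42 + 27.41% × ($14,200.00 − $8,400.00) = $1,146.42 + 27.41% × $5,800.00 = $2,736.20
Retirement Security Contribution: 7% × $14,530.00 = $1,017.10
Total: $2,736.20 + $1,017.10 = $3,753.30

$3,753.30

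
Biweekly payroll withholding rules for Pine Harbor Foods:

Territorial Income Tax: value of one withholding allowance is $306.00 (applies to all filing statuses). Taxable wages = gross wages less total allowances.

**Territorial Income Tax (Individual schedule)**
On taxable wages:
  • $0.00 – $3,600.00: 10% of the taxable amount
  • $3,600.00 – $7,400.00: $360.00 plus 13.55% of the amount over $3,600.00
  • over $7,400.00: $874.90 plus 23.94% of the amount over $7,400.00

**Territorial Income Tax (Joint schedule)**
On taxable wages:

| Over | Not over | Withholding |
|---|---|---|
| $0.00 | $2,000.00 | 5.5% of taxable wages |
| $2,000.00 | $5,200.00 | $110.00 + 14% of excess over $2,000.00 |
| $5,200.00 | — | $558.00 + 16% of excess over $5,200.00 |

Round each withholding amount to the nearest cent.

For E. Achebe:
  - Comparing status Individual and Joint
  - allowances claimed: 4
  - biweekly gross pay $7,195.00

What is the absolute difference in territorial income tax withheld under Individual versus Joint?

Territorial Income Tax (Individual): taxable = $7,195.00 − 4×$306.00 = $5,971.00
  $360.00 + 13.55% × ($5,971.00 − $3,600.00) = $360.00 + 13.55% × $2,371.00 = $681.27
Territorial Income Tax (Joint): taxable = $7,195.00 − 4×$306.00 = $5,971.00
  $558.00 + 16% × ($5,971.00 − $5,200.00) = $558.00 + 16% × $771.00 = $681.36
Difference: |$681.27 − $681.36| = $0.09 (higher under Joint)

$0.09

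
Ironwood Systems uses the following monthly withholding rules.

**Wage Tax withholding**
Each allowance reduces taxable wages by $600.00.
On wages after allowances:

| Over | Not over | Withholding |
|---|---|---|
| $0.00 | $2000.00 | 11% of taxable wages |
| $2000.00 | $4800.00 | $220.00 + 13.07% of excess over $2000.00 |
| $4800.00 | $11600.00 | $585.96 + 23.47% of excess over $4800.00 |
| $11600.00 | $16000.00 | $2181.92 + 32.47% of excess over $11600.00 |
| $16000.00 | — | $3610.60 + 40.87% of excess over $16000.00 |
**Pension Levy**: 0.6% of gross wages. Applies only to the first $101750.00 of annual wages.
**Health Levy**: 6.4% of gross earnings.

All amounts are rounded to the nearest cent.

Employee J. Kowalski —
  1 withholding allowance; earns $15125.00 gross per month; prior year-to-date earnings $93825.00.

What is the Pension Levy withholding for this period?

Pension Levy: cap $101750.00 − YTD $93825.00 = $7925.00 subject; 0.6% × $7925.00 = $47.55

$47.55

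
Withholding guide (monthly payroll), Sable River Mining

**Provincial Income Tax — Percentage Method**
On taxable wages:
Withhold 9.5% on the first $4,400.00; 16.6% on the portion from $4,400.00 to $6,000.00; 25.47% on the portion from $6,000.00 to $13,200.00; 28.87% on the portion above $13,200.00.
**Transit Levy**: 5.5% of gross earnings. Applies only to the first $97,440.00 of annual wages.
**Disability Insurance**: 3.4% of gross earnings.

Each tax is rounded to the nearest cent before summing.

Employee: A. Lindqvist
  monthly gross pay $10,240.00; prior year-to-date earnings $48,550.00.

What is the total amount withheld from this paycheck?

Provincial Income Tax: taxable = $10,240.00
  $683.60 + 25.47% × ($10,240.00 − $6,000.00) = $683.60 + 25.47% × $4,240.00 = $1,763.53
Transit Levy: 5.5% × $10,240.00 = $563.20
Disability Insurance: 3.4% × $10,240.00 = $348.16
Total: $1,763.53 + $563.20 + $348.16 = $2,674.89

$2,674.89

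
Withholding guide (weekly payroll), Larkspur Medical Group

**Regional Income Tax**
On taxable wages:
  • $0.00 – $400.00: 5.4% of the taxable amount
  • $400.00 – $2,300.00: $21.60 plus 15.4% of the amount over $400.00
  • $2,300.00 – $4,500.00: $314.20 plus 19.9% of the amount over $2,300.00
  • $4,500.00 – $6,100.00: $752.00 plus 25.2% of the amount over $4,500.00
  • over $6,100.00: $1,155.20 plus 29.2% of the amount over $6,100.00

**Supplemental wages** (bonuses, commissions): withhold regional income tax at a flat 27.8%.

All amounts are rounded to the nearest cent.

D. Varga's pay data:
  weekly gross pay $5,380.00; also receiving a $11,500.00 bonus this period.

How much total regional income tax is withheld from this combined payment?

Regional Income Tax: taxable = $5,380.00
  $752.00 + 25.2% × ($5,380.00 − $4,500.00) = $752.00 + 25.2% × $880.00 = $973.76
Supplemental (27.8% flat on bonus): 27.8% × $11,500.00 = $3,197.00
Total regional income tax: $973.76 + $3,197.00 = $4,170.76

$4,170.76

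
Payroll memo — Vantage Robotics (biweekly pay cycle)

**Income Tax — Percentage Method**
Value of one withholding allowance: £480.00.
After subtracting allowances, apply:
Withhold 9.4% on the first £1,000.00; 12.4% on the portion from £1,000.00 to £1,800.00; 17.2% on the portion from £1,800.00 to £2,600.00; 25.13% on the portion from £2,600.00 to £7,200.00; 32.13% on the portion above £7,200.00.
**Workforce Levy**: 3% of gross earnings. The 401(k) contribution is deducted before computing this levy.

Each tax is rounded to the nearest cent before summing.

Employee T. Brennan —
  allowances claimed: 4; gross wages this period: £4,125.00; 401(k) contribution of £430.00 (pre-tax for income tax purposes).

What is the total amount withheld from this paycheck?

Income Tax: taxable = £4,125.00 − £430.00 − 4×£480.00 = £1,775.00
  £94.00 + 12.4% × (£1,775.00 − £1,000.00) = £94.00 + 12.4% × £775.00 = £190.10
Workforce Levy: 3% × £3,695.00 = £110.85
Total: £190.10 + £110.85 = £300.95

£300.95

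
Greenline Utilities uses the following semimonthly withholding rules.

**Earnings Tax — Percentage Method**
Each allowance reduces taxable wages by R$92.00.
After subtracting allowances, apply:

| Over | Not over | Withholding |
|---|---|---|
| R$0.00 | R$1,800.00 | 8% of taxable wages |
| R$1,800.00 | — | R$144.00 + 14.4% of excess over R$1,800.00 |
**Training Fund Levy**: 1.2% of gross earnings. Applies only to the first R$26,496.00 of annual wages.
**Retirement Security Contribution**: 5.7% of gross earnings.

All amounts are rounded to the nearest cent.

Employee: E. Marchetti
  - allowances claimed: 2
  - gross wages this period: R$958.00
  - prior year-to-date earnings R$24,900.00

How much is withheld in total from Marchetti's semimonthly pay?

Earnings Tax: taxable = R$958.00 − 2×R$92.00 = R$774.00
  8% × R$774.00 = R$61.92
Training Fund Levy: 1.2% × R$958.00 = R$11.50
Retirement Security Contribution: 5.7% × R$958.00 = R$54.61
Total: R$61.92 + R$11.50 + R$54.61 = R$128.03

R$128.03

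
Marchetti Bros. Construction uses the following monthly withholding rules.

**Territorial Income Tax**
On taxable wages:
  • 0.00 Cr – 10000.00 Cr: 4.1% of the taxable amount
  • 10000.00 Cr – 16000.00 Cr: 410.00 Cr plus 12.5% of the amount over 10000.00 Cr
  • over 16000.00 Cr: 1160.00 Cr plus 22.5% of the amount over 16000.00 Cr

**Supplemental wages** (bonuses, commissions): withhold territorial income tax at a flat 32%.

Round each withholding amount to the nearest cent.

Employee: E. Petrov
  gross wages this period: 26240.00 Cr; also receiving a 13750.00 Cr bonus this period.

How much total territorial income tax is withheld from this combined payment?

Territorial Income Tax: taxable = 26240.00 Cr
  1160.00 Cr + 22.5% × (26240.00 Cr − 16000.00 Cr) = 1160.00 Cr + 22.5% × 10240.00 Cr = 3464.00 Cr
Supplemental (32% flat on bonus): 32% × 13750.00 Cr = 4400.00 Cr
Total territorial income tax: 3464.00 Cr + 4400.00 Cr = 7864.00 Cr

7864.00 Cr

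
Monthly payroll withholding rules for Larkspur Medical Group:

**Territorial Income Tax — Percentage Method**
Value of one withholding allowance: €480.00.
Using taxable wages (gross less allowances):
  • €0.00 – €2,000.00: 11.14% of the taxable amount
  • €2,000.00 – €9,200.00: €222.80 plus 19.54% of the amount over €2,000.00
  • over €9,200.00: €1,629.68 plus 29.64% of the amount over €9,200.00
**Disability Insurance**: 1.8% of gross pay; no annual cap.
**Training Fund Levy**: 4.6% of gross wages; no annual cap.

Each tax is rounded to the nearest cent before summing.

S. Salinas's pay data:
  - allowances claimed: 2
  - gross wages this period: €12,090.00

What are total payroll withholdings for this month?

Territorial Income Tax: taxable = €12,090.00 − 2×€480.00 = €11,130.00
  €1,629.68 + 29.64% × (€11,130.00 − €9,200.00) = €1,629.68 + 29.64% × €1,930.00 = €2,201.73
Disability Insurance: 1.8% × €12,090.00 = €217.62
Training Fund Levy: 4.6% × €12,090.00 = €556.14
Total: €2,201.73 + €217.62 + €556.14 = €2,975.49

€2,975.49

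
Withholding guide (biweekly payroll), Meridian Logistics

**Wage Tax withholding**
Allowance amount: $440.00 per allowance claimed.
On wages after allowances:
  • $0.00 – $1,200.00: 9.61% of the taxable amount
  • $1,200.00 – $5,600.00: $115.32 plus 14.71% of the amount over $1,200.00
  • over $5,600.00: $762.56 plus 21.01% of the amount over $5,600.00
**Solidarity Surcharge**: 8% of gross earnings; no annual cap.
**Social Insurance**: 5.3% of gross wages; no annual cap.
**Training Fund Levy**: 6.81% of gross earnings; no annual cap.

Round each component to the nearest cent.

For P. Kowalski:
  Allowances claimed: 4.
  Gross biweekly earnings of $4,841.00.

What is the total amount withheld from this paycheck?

Wage Tax: taxable = $4,841.00 − 4×$440.00 = $3,081.00
  $115.32 + 14.71% × ($3,081.00 − $1,200.00) = $115.32 + 14.71% × $1,881.00 = $392.02
Solidarity Surcharge: 8% × $4,841.00 = $387.28
Social Insurance: 5.3% × $4,841.00 = $256.57
Training Fund Levy: 6.81% × $4,841.00 = $329.67
Total: $392.02 + $387.28 + $256.57 + $329.67 = $1,365.54

$1,365.54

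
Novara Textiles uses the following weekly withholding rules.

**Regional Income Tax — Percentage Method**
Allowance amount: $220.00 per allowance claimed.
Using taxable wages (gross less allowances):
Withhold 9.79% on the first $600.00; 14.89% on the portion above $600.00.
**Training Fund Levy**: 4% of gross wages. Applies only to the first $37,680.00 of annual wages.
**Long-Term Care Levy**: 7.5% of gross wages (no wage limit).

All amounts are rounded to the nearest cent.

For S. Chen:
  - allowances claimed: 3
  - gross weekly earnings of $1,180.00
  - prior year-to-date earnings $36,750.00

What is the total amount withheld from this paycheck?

$176.61

Regional Income Tax: taxable = $1,180.00 − 3×$220.00 = $520.00
  9.79% × $520.00 = $50.91
Training Fund Levy: cap $37,680.00 − YTD $36,750.00 = $930.00 subject; 4% × $930.00 = $37.20
Long-Term Care Levy: 7.5% × $1,180.00 = $88.50
Total: $50.91 + $37.20 + $88.50 = $176.61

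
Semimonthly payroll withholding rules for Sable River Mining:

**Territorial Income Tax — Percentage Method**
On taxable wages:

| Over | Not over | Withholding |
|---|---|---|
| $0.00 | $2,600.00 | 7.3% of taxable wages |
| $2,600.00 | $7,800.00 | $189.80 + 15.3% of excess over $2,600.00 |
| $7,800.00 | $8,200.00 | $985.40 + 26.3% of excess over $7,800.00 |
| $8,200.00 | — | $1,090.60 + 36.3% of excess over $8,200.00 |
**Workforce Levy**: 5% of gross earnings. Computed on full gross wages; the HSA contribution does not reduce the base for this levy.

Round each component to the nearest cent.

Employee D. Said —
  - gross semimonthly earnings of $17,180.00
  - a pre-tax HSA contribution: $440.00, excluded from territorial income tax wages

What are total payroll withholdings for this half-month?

Territorial Income Tax: taxable = $17,180.00 − $440.00 = $16,740.00
  $1,090.60 + 36.3% × ($16,740.00 − $8,200.00) = $1,090.60 + 36.3% × $8,540.00 = $4,190.62
Workforce Levy: 5% × $17,180.00 = $859.00
Total: $4,190.62 + $859.00 = $5,049.62

$5,049.62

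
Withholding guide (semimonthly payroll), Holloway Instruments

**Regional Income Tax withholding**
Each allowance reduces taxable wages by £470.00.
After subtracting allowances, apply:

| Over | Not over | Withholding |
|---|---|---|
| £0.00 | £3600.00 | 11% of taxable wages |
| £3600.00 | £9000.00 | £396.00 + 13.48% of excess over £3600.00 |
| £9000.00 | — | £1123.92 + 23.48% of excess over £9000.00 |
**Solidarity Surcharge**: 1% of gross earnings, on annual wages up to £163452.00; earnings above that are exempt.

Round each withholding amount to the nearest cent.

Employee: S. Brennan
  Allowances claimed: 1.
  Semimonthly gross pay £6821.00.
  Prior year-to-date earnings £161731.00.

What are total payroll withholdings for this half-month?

£784.04

Regional Income Tax: taxable = £6821.00 − 1×£470.00 = £6351.00
  £396.00 + 13.48% × (£6351.00 − £3600.00) = £396.00 + 13.48% × £2751.00 = £766.83
Solidarity Surcharge: cap £163452.00 − YTD £161731.00 = £1721.00 subject; 1% × £1721.00 = £17.21
Total: £766.83 + £17.21 = £784.04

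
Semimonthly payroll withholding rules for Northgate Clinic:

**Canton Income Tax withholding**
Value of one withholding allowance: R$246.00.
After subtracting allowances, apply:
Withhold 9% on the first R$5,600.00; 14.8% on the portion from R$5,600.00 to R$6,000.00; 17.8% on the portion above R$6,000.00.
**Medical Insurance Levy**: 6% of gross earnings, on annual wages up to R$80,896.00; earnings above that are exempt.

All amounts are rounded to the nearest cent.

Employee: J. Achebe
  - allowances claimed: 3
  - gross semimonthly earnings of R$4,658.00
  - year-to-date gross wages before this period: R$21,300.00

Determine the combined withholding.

R$632.28

Canton Income Tax: taxable = R$4,658.00 − 3×R$246.00 = R$3,920.00
  9% × R$3,920.00 = R$352.80
Medical Insurance Levy: 6% × R$4,658.00 = R$279.48
Total: R$352.80 + R$279.48 = R$632.28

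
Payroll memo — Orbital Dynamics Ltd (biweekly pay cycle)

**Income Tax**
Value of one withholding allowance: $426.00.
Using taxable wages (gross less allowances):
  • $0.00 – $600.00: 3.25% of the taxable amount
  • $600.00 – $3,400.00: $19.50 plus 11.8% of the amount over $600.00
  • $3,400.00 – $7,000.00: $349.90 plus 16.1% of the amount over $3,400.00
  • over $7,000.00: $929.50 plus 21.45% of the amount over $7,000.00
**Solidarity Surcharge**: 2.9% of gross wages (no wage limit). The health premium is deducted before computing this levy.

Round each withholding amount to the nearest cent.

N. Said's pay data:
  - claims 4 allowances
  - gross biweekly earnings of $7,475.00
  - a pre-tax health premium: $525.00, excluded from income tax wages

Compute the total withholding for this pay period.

$848.66

Income Tax: taxable = $7,475.00 − $525.00 − 4×$426.00 = $5,246.00
  $349.90 + 16.1% × ($5,246.00 − $3,400.00) = $349.90 + 16.1% × $1,846.00 = $647.11
Solidarity Surcharge: 2.9% × $6,950.00 = $201.55
Total: $647.11 + $201.55 = $848.66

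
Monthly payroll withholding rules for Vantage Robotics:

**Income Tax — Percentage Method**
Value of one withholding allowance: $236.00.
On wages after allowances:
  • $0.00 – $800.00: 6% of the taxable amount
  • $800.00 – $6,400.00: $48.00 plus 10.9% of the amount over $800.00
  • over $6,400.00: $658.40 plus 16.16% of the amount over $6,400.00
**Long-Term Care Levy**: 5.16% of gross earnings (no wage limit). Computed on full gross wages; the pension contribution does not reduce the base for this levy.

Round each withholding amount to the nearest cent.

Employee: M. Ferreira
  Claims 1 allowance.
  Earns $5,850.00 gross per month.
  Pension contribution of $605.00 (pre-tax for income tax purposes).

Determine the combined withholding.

$808.64

Income Tax: taxable = $5,850.00 − $605.00 − 1×$236.00 = $5,009.00
  $48.00 + 10.9% × ($5,009.00 − $800.00) = $48.00 + 10.9% × $4,209.00 = $506.78
Long-Term Care Levy: 5.16% × $5,850.00 = $301.86
Total: $506.78 + $301.86 = $808.64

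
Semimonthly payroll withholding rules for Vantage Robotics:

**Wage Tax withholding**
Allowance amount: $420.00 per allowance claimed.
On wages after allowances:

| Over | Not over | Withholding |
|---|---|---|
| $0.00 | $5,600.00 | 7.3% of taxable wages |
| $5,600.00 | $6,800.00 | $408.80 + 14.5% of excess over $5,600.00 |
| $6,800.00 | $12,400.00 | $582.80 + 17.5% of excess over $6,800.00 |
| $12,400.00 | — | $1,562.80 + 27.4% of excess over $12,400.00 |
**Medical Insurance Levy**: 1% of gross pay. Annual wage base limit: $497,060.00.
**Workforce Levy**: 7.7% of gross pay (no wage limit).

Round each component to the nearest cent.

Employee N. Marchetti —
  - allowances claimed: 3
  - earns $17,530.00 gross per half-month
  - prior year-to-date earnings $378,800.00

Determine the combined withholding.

$4,148.29

Wage Tax: taxable = $17,530.00 − 3×$420.00 = $16,270.00
  $1,562.80 + 27.4% × ($16,270.00 − $12,400.00) = $1,562.80 + 27.4% × $3,870.00 = $2,623.18
Medical Insurance Levy: 1% × $17,530.00 = $175.30
Workforce Levy: 7.7% × $17,530.00 = $1,349.81
Total: $2,623.18 + $175.30 + $1,349.81 = $4,148.29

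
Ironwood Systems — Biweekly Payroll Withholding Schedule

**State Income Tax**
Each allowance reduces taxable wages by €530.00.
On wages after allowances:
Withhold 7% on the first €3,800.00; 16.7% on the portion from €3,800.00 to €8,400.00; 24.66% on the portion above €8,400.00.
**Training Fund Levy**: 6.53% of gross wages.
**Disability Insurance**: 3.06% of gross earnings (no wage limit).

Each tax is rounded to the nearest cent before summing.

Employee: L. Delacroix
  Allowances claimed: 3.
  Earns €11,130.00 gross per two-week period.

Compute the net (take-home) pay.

State Income Tax: taxable = €11,130.00 − 3×€530.00 = €9,540.00
  €1,034.20 + 24.66% × (€9,540.00 − €8,400.00) = €1,034.20 + 24.66% × €1,140.00 = €1,315.32
Training Fund Levy: 6.53% × €11,130.00 = €726.79
Disability Insurance: 3.06% × €11,130.00 = €340.58
Total withheld: €1,315.32 + €726.79 + €340.58 = €2,382.69
Net pay: €11,130.00 − €2,382.69 = €8,747.31

€8,747.31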